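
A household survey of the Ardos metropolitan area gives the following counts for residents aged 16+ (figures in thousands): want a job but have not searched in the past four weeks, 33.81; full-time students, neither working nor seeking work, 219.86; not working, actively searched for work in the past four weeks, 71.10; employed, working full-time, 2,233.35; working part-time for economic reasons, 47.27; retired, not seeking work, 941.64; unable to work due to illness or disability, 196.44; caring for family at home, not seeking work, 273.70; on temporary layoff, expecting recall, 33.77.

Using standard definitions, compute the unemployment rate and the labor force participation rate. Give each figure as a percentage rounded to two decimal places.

Employed = 2,233.35 + 47.27 = 2,280.62 thousand (anyone who worked, including part-time for economic reasons, counts as employed).
Unemployed = 71.10 + 33.77 = 104.87 thousand (jobless and actively searching, or on temporary layoff).
Labor force = 2,280.62 + 104.87 = 2,385.49 thousand.
Not in labor force = 33.81 + 219.86 + 941.64 + 196.44 + 273.70 = 1,665.45 thousand (those not working and not actively searching are outside the labor force — including those who want a job but have given up searching).
Civilian working-age population = 2,385.49 + 1,665.45 = 4,050.94 thousand.
Unemployment rate = 104.87 / 2,385.49 = 4.40%.
Labor force participation rate = 2,385.49 / 4,050.94 = 58.89%.

Unemployment rate ≈ 4.40%; labor force participation rate ≈ 58.89%.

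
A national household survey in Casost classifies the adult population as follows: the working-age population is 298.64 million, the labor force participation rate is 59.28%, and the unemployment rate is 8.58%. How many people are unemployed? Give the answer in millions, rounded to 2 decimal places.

Labor force = 0.5928 × 298.64 = 177.03 million.
Unemployed = 0.0858 × 177.03 ≈ 15.19 million.

About 15.19 million are unemployed.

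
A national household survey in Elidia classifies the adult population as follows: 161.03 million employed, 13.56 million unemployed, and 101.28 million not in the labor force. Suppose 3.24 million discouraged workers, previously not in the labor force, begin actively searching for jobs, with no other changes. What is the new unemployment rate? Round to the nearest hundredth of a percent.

New unemployment rate ≈ 9.45%.

Initially, labor force = 161.03 + 13.56 = 174.59 million, so u = 13.56/174.59 = 7.77%.
After the change, unemployed and labor force both rise by 3.24 → E = 161.03, U = 16.80, labor force = 177.83 million.
New unemployment rate = 16.80 / 177.83 = 9.45%.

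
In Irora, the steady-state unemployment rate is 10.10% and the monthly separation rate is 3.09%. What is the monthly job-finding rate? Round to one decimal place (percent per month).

From u* = s/(s+f): f = s·(1−u)/u.
f = 3.09 × (1 − 0.1010) / 0.1010 = 2.7779 / 0.1010 ≈ 27.5% per month.

Job-finding rate ≈ 27.5% per month.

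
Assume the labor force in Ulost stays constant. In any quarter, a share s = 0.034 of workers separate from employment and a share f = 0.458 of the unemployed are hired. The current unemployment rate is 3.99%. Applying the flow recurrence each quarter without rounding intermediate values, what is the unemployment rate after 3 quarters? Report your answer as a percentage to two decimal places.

With a fixed labor force, u_{t+1} = u_t + s·(1−u_t) − f·u_t = u_t·(1−s−f) + s.
Here 1−s−f = 0.508 and s = 0.034.
u_1 = 0.039900 × 0.508 + 0.034 = 0.054269.
u_2 = 0.054269 × 0.508 + 0.034 = 0.061569.
u_3 = 0.061569 × 0.508 + 0.034 = 0.065277.

Unemployment rate after three quarters ≈ 6.53%.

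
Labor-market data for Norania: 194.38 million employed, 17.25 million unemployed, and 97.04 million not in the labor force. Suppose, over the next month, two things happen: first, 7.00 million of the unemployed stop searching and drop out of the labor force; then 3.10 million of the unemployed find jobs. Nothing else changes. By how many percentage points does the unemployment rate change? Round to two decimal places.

Initially, labor force = 194.38 + 17.25 = 211.63 million, so u = 17.25/211.63 = 8.15%.
After the first change, unemployed and labor force both fall by 7.00 → E = 194.38, U = 10.25, labor force = 204.63 million.
After the second change, unemployed falls and employed rises by 3.10; labor force unchanged → E = 197.48, U = 7.15, labor force = 204.63 million.
New unemployment rate = 7.15 / 204.63 = 3.49%.
Change = 3.49% − 8.15% = −4.66 percentage points.

The unemployment rate changes by −4.66 percentage points.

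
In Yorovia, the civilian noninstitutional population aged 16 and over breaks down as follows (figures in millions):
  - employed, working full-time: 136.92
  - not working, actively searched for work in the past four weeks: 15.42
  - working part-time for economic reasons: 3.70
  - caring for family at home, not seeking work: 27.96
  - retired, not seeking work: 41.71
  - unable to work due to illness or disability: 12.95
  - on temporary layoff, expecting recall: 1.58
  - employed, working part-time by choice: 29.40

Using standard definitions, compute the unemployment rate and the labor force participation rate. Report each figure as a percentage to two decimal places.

Employed = 136.92 + 3.70 + 29.40 = 170.02 million (anyone who worked, including part-time for economic reasons, counts as employed).
Unemployed = 15.42 + 1.58 = 17.00 million (jobless and actively searching, or on temporary layoff).
Labor force = 170.02 + 17.00 = 187.02 million.
Not in labor force = 27.96 + 41.71 + 12.95 = 82.62 million (those not working and not actively searching are outside the labor force).
Civilian working-age population = 187.02 + 82.62 = 269.64 million.
Unemployment rate = 17.00 / 187.02 = 9.09%.
Labor force participation rate = 187.02 / 269.64 = 69.36%.

Unemployment rate ≈ 9.09%; labor force participation rate ≈ 69.36%.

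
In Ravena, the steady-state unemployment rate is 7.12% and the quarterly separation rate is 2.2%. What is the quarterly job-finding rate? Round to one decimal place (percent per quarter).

From u* = s/(s+f): f = s·(1−u)/u.
f = 2.2 × (1 − 0.0712) / 0.0712 = 2.0434 / 0.0712 ≈ 28.7% per quarter.

Job-finding rate ≈ 28.7% per quarter.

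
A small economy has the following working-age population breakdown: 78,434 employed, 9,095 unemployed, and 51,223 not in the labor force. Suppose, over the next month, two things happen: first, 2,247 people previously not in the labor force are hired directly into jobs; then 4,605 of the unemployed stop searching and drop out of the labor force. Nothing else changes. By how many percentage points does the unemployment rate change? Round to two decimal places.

The unemployment rate changes by −5.12 percentage points.

Initially, labor force = 78,434 + 9,095 = 87,529, so u = 9,095/87,529 = 10.39%.
After the first change, employed and labor force both rise by 2,247; unemployed unchanged → E = 80,681, U = 9,095, labor force = 89,776.
After the second change, unemployed and labor force both fall by 4,605 → E = 80,681, U = 4,490, labor force = 85,171.
New unemployment rate = 4,490 / 85,171 = 5.27%.
Change = 5.27% − 10.39% = −5.12 percentage points.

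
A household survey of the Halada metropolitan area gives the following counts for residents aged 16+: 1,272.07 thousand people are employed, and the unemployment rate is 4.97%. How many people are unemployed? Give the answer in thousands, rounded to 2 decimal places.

About 66.53 thousand are unemployed.

Let U be the number unemployed. The labor force is E + U, and U/(E+U) = 0.0497.
So U = 0.0497 × 1,272.07 / (1 − 0.0497) = 63.2219 / 0.9503 ≈ 66.53 thousand.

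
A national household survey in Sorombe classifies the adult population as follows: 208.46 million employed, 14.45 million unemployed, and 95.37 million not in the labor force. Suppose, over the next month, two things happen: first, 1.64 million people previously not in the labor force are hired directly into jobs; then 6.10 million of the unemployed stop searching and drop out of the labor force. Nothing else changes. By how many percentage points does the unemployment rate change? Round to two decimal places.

The unemployment rate changes by −2.66 percentage points.

Initially, labor force = 208.46 + 14.45 = 222.91 million, so u = 14.45/222.91 = 6.48%.
After the first change, employed and labor force both rise by 1.64; unemployed unchanged → E = 210.10, U = 14.45, labor force = 224.55 million.
After the second change, unemployed and labor force both fall by 6.10 → E = 210.10, U = 8.35, labor force = 218.45 million.
New unemployment rate = 8.35 / 218.45 = 3.82%.
Change = 3.82% − 6.48% = −2.66 percentage points.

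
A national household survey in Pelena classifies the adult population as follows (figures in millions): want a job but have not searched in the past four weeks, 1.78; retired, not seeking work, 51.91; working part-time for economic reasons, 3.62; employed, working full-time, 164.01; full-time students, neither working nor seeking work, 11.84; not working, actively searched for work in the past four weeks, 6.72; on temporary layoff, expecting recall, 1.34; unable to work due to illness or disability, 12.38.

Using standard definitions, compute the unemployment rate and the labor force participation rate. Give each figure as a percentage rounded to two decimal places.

Employed = 3.62 + 164.01 = 167.63 million (anyone who worked, including part-time for economic reasons, counts as employed).
Unemployed = 6.72 + 1.34 = 8.06 million (jobless and actively searching, or on temporary layoff).
Labor force = 167.63 + 8.06 = 175.69 million.
Not in labor force = 1.78 + 51.91 + 11.84 + 12.38 = 77.91 million (those not working and not actively searching are outside the labor force — including those who want a job but have given up searching).
Civilian working-age population = 175.69 + 77.91 = 253.60 million.
Unemployment rate = 8.06 / 175.69 = 4.59%.
Labor force participation rate = 175.69 / 253.60 = 69.28%.

Unemployment rate ≈ 4.59%; labor force participation rate ≈ 69.28%.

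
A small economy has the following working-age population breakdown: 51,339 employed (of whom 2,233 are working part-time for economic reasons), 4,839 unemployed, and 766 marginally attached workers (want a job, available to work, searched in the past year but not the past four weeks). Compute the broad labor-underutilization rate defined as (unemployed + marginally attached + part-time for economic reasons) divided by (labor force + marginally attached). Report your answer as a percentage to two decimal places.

Broad underutilization rate ≈ 13.76%.

Labor force = 51,339 + 4,839 = 56,178.
Numerator = 4,839 + 766 + 2,233 = 7,838.
Denominator = 56,178 + 766 = 56,944.
Broad rate = 7,838 / 56,944 = 13.76%.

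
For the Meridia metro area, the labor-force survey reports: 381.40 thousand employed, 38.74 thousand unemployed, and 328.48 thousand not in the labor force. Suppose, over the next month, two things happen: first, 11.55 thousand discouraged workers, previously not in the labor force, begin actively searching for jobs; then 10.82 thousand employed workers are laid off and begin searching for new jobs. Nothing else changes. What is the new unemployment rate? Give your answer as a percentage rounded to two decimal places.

New unemployment rate ≈ 14.16%.

Initially, labor force = 381.40 + 38.74 = 420.14 thousand, so u = 38.74/420.14 = 9.22%.
After the first change, unemployed and labor force both rise by 11.55 → E = 381.40, U = 50.29, labor force = 431.69 thousand.
After the second change, employed falls and unemployed rises by 10.82; labor force unchanged → E = 370.58, U = 61.11, labor force = 431.69 thousand.
New unemployment rate = 61.11 / 431.69 = 14.16%.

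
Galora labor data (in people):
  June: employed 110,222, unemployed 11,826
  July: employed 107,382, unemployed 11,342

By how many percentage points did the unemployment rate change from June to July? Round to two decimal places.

The unemployment rate changed by −0.14 percentage points.

June: labor force = 110,222 + 11,826 = 122,048; u = 11,826/122,048 = 9.69%.
July: labor force = 107,382 + 11,342 = 118,724; u = 11,342/118,724 = 9.55%.
Change = 9.55% − 9.69% = −0.14 pp.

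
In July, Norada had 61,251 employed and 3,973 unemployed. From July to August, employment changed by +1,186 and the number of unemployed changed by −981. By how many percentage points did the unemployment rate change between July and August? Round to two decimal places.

July: labor force = 61,251 + 3,973 = 65,224; u = 3,973/65,224 = 6.09%.
August: labor force = 62,437 + 2,992 = 65,429; u = 2,992/65,429 = 4.57%.
Change = 4.57% − 6.09% = −1.52 pp.

The unemployment rate changed by −1.52 percentage points.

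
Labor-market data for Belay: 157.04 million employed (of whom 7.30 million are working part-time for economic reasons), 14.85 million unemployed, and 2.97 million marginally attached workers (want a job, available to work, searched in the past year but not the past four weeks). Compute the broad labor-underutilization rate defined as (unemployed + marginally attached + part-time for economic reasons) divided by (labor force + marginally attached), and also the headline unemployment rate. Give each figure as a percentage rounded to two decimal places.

Labor force = 157.04 + 14.85 = 171.89 million.
Numerator = 14.85 + 2.97 + 7.30 = 25.12 million.
Denominator = 171.89 + 2.97 = 174.86 million.
Broad rate = 25.12 / 174.86 = 14.37%.
Headline unemployment rate = 14.85 / 171.89 = 8.64%.

Broad underutilization rate ≈ 14.37%; headline unemployment rate ≈ 8.64%.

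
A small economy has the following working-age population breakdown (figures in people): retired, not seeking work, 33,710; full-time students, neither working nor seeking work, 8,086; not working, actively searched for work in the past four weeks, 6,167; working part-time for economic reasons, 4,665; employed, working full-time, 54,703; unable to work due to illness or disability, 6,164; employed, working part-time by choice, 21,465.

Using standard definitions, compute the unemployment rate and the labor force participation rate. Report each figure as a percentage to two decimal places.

Unemployment rate ≈ 7.09%; labor force participation rate ≈ 64.46%.

Employed = 4,665 + 54,703 + 21,465 = 80,833 (anyone who worked, including part-time for economic reasons, counts as employed).
Unemployed = 6,167.
Labor force = 80,833 + 6,167 = 87,000.
Not in labor force = 33,710 + 8,086 + 6,164 = 47,960 (those not working and not actively searching are outside the labor force).
Civilian working-age population = 87,000 + 47,960 = 134,960.
Unemployment rate = 6,167 / 87,000 = 7.09%.
Labor force participation rate = 87,000 / 134,960 = 64.46%.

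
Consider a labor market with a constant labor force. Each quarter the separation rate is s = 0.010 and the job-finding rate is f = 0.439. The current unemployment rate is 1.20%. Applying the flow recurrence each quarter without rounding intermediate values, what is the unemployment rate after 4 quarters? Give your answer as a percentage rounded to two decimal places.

With a fixed labor force, u_{t+1} = u_t + s·(1−u_t) − f·u_t = u_t·(1−s−f) + s.
Here 1−s−f = 0.551 and s = 0.010.
u_1 = 0.012000 × 0.551 + 0.010 = 0.016612.
u_2 = 0.016612 × 0.551 + 0.010 = 0.019153.
u_3 = 0.019153 × 0.551 + 0.010 = 0.020553.
u_4 = 0.020553 × 0.551 + 0.010 = 0.021325.

Unemployment rate after four quarters ≈ 2.13%.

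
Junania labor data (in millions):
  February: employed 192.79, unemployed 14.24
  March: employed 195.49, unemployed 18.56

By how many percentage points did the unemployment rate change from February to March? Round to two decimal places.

February: labor force = 192.79 + 14.24 = 207.03; u = 14.24/207.03 = 6.88%.
March: labor force = 195.49 + 18.56 = 214.05; u = 18.56/214.05 = 8.67%.
Change = 8.67% − 6.88% = +1.79 pp.

The unemployment rate changed by +1.79 percentage points.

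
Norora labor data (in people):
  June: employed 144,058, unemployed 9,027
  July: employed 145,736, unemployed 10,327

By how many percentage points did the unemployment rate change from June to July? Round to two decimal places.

June: labor force = 144,058 + 9,027 = 153,085; u = 9,027/153,085 = 5.90%.
July: labor force = 145,736 + 10,327 = 156,063; u = 10,327/156,063 = 6.62%.
Change = 6.62% − 5.90% = +0.72 pp.

The unemployment rate changed by +0.72 percentage points.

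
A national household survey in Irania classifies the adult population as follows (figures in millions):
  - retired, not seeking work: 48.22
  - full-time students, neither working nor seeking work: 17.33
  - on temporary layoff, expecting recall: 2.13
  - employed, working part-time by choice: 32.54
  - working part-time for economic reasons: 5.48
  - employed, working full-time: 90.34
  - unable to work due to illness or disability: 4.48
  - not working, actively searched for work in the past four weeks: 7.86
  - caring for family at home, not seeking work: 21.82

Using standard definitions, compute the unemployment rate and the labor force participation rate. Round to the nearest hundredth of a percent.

Employed = 32.54 + 5.48 + 90.34 = 128.36 million (anyone who worked, including part-time for economic reasons, counts as employed).
Unemployed = 2.13 + 7.86 = 9.99 million (jobless and actively searching, or on temporary layoff).
Labor force = 128.36 + 9.99 = 138.35 million.
Not in labor force = 48.22 + 17.33 + 4.48 + 21.82 = 91.85 million (those not working and not actively searching are outside the labor force).
Civilian working-age population = 138.35 + 91.85 = 230.20 million.
Unemployment rate = 9.99 / 138.35 = 7.22%.
Labor force participation rate = 138.35 / 230.20 = 60.10%.

Unemployment rate ≈ 7.22%; labor force participation rate ≈ 60.10%.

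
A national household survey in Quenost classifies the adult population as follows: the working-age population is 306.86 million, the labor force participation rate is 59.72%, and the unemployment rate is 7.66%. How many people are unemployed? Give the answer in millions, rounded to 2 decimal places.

About 14.04 million are unemployed.

Labor force = 0.5972 × 306.86 = 183.26 million.
Unemployed = 0.0766 × 183.26 ≈ 14.04 million.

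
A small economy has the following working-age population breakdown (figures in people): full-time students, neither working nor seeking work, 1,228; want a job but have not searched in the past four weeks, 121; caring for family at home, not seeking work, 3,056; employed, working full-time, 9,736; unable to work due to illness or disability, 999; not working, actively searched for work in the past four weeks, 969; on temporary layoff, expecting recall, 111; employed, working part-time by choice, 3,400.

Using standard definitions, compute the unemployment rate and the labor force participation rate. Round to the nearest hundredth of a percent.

Employed = 9,736 + 3,400 = 13,136.
Unemployed = 969 + 111 = 1,080 (jobless and actively searching, or on temporary layoff).
Labor force = 13,136 + 1,080 = 14,216.
Not in labor force = 1,228 + 121 + 3,056 + 999 = 5,404 (those not working and not actively searching are outside the labor force — including those who want a job but have given up searching).
Civilian working-age population = 14,216 + 5,404 = 19,620.
Unemployment rate = 1,080 / 14,216 = 7.60%.
Labor force participation rate = 14,216 / 19,620 = 72.46%.

Unemployment rate ≈ 7.60%; labor force participation rate ≈ 72.46%.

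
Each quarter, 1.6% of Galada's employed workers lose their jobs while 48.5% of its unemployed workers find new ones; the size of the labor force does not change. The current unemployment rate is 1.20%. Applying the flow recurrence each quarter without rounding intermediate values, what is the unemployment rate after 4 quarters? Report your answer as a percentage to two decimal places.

Unemployment rate after four quarters ≈ 3.07%.

With a fixed labor force, u_{t+1} = u_t + s·(1−u_t) − f·u_t = u_t·(1−s−f) + s.
Here 1−s−f = 0.499 and s = 0.016.
u_1 = 0.012000 × 0.499 + 0.016 = 0.021988.
u_2 = 0.021988 × 0.499 + 0.016 = 0.026972.
u_3 = 0.026972 × 0.499 + 0.016 = 0.029459.
u_4 = 0.029459 × 0.499 + 0.016 = 0.030700.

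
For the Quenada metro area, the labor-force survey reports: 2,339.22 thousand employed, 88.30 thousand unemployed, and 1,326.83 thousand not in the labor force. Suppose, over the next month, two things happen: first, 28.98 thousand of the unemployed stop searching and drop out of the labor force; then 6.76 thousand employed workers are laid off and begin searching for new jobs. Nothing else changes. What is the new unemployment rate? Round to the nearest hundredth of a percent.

Initially, labor force = 2,339.22 + 88.30 = 2,427.52 thousand, so u = 88.30/2,427.52 = 3.64%.
After the first change, unemployed and labor force both fall by 28.98 → E = 2,339.22, U = 59.32, labor force = 2,398.54 thousand.
After the second change, employed falls and unemployed rises by 6.76; labor force unchanged → E = 2,332.46, U = 66.08, labor force = 2,398.54 thousand.
New unemployment rate = 66.08 / 2,398.54 = 2.76%.

New unemployment rate ≈ 2.76%.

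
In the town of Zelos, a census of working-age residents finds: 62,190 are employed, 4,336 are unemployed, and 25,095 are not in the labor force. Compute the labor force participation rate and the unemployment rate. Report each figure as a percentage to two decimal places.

Labor force = employed + unemployed = 62,190 + 4,336 = 66,526.
Working-age population = 66,526 + 25,095 = 91,621.
Unemployment rate = 4,336 / 66,526 = 6.52%.
Labor force participation rate = 66,526 / 91,621 = 72.61%.

Labor force participation rate ≈ 72.61%; unemployment rate ≈ 6.52%.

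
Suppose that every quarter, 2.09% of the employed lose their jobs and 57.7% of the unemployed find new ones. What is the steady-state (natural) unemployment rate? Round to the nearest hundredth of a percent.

At steady state the flows balance: s·E = f·U, so U/(E+U) = s/(s+f).
u* = 2.09 / (2.09 + 57.7) = 2.09 / 59.79 = 3.50%.

Steady-state unemployment rate ≈ 3.50%.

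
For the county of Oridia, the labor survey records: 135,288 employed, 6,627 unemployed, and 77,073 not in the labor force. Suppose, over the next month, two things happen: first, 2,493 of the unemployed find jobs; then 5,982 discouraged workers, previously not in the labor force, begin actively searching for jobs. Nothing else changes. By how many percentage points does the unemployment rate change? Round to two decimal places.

Initially, labor force = 135,288 + 6,627 = 141,915, so u = 6,627/141,915 = 4.67%.
After the first change, unemployed falls and employed rises by 2,493; labor force unchanged → E = 137,781, U = 4,134, labor force = 141,915.
After the second change, unemployed and labor force both rise by 5,982 → E = 137,781, U = 10,116, labor force = 147,897.
New unemployment rate = 10,116 / 147,897 = 6.84%.
Change = 6.84% − 4.67% = +2.17 percentage points.

The unemployment rate changes by +2.17 percentage points.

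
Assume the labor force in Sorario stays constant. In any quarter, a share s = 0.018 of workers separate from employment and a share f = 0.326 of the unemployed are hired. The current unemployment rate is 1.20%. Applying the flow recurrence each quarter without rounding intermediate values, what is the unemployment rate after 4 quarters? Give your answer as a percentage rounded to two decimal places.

Unemployment rate after four quarters ≈ 4.49%.

With a fixed labor force, u_{t+1} = u_t + s·(1−u_t) − f·u_t = u_t·(1−s−f) + s.
Here 1−s−f = 0.656 and s = 0.018.
u_1 = 0.012000 × 0.656 + 0.018 = 0.025872.
u_2 = 0.025872 × 0.656 + 0.018 = 0.034972.
u_3 = 0.034972 × 0.656 + 0.018 = 0.040942.
u_4 = 0.040942 × 0.656 + 0.018 = 0.044858.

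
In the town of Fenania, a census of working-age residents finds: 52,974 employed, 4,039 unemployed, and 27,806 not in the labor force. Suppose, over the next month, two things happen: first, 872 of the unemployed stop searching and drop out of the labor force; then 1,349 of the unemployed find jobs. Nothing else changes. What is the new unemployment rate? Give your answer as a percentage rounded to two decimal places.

Initially, labor force = 52,974 + 4,039 = 57,013, so u = 4,039/57,013 = 7.08%.
After the first change, unemployed and labor force both fall by 872 → E = 52,974, U = 3,167, labor force = 56,141.
After the second change, unemployed falls and employed rises by 1,349; labor force unchanged → E = 54,323, U = 1,818, labor force = 56,141.
New unemployment rate = 1,818 / 56,141 = 3.24%.

New unemployment rate ≈ 3.24%.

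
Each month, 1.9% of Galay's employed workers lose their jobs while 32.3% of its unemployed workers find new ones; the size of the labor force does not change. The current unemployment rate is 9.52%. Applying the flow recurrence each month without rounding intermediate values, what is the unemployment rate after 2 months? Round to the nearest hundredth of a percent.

With a fixed labor force, u_{t+1} = u_t + s·(1−u_t) − f·u_t = u_t·(1−s−f) + s.
Here 1−s−f = 0.658 and s = 0.019.
u_1 = 0.095200 × 0.658 + 0.019 = 0.081642.
u_2 = 0.081642 × 0.658 + 0.019 = 0.072720.

Unemployment rate after two months ≈ 7.27%.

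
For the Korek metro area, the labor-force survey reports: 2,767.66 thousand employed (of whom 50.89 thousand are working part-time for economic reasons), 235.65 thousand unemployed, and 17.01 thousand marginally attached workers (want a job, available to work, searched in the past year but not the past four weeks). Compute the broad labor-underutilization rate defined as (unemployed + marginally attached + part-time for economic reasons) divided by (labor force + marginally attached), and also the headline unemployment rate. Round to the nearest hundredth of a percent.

Broad underutilization rate ≈ 10.05%; headline unemployment rate ≈ 7.85%.

Labor force = 2,767.66 + 235.65 = 3,003.31 thousand.
Numerator = 235.65 + 17.01 + 50.89 = 303.55 thousand.
Denominator = 3,003.31 + 17.01 = 3,020.32 thousand.
Broad rate = 303.55 / 3,020.32 = 10.05%.
Headline unemployment rate = 235.65 / 3,003.31 = 7.85%.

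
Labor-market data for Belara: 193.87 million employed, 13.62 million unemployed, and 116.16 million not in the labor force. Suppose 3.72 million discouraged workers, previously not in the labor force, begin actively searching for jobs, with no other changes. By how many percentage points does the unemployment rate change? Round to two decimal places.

The unemployment rate changes by +1.65 percentage points.

Initially, labor force = 193.87 + 13.62 = 207.49 million, so u = 13.62/207.49 = 6.56%.
After the change, unemployed and labor force both rise by 3.72 → E = 193.87, U = 17.34, labor force = 211.21 million.
New unemployment rate = 17.34 / 211.21 = 8.21%.
Change = 8.21% − 6.56% = +1.65 percentage points.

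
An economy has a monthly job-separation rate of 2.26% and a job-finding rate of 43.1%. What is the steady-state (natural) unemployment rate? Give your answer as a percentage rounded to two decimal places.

Steady-state unemployment rate ≈ 4.98%.

At steady state the flows balance: s·E = f·U, so U/(E+U) = s/(s+f).
u* = 2.26 / (2.26 + 43.1) = 2.26 / 45.36 = 4.98%.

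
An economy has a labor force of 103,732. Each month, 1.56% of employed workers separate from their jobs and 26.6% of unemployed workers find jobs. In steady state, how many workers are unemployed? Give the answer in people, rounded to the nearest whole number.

Steady-state unemployment rate u* = s/(s+f) = 1.56/(1.56+26.6) = 0.055398.
Unemployed = u* × labor force = 0.055398 × 103,732 ≈ 5,747.

About 5,747 are unemployed in steady state.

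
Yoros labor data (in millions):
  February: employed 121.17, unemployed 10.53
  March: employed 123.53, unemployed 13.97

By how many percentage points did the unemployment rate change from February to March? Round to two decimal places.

February: labor force = 121.17 + 10.53 = 131.70; u = 10.53/131.70 = 8.00%.
March: labor force = 123.53 + 13.97 = 137.50; u = 13.97/137.50 = 10.16%.
Change = 10.16% − 8.00% = +2.16 pp.

The unemployment rate changed by +2.16 percentage points.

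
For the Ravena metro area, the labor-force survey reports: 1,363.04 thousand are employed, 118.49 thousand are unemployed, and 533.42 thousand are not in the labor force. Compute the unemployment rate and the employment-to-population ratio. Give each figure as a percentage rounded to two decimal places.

Labor force = employed + unemployed = 1,363.04 + 118.49 = 1,481.53 thousand.
Working-age population = 1,481.53 + 533.42 = 2,014.95 thousand.
Unemployment rate = 118.49 / 1,481.53 = 8.00%.
Employment-population ratio = 1,363.04 / 2,014.95 = 67.65%.

Unemployment rate ≈ 8.00%; employment-population ratio ≈ 67.65%.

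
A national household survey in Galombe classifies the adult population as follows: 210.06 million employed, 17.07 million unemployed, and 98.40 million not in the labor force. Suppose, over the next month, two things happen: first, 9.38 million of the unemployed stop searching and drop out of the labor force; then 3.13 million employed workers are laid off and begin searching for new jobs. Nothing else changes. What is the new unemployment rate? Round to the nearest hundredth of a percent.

Initially, labor force = 210.06 + 17.07 = 227.13 million, so u = 17.07/227.13 = 7.52%.
After the first change, unemployed and labor force both fall by 9.38 → E = 210.06, U = 7.69, labor force = 217.75 million.
After the second change, employed falls and unemployed rises by 3.13; labor force unchanged → E = 206.93, U = 10.82, labor force = 217.75 million.
New unemployment rate = 10.82 / 217.75 = 4.97%.

New unemployment rate ≈ 4.97%.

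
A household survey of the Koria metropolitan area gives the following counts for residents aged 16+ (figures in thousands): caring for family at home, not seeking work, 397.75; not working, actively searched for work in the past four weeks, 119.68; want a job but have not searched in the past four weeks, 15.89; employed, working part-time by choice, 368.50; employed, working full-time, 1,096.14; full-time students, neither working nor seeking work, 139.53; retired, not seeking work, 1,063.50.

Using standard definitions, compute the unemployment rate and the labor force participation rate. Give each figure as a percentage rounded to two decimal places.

Unemployment rate ≈ 7.55%; labor force participation rate ≈ 49.49%.

Employed = 368.50 + 1,096.14 = 1,464.64 thousand.
Unemployed = 119.68 thousand.
Labor force = 1,464.64 + 119.68 = 1,584.32 thousand.
Not in labor force = 397.75 + 15.89 + 139.53 + 1,063.50 = 1,616.67 thousand (those not working and not actively searching are outside the labor force — including those who want a job but have given up searching).
Civilian working-age population = 1,584.32 + 1,616.67 = 3,200.99 thousand.
Unemployment rate = 119.68 / 1,584.32 = 7.55%.
Labor force participation rate = 1,584.32 / 3,200.99 = 49.49%.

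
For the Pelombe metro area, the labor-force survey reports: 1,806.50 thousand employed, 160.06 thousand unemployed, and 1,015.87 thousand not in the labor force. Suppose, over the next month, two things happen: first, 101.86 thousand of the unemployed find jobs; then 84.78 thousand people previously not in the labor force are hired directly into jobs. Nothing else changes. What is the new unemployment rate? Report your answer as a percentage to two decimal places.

New unemployment rate ≈ 2.84%.

Initially, labor force = 1,806.50 + 160.06 = 1,966.56 thousand, so u = 160.06/1,966.56 = 8.14%.
After the first change, unemployed falls and employed rises by 101.86; labor force unchanged → E = 1,908.36, U = 58.20, labor force = 1,966.56 thousand.
After the second change, employed and labor force both rise by 84.78; unemployed unchanged → E = 1,993.14, U = 58.20, labor force = 2,051.34 thousand.
New unemployment rate = 58.20 / 2,051.34 = 2.84%.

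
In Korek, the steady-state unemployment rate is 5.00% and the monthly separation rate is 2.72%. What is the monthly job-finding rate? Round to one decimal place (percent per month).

Job-finding rate ≈ 51.7% per month.

From u* = s/(s+f): f = s·(1−u)/u.
f = 2.72 × (1 − 0.0500) / 0.0500 = 2.5840 / 0.0500 ≈ 51.7% per month.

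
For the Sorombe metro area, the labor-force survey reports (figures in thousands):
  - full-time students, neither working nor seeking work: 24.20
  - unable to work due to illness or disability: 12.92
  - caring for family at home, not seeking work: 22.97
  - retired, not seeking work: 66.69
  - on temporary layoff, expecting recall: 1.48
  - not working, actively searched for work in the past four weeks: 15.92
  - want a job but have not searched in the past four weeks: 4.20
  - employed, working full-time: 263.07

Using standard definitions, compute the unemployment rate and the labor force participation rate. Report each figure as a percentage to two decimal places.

Unemployment rate ≈ 6.20%; labor force participation rate ≈ 68.17%.

Employed = 263.07 thousand.
Unemployed = 1.48 + 15.92 = 17.40 thousand (jobless and actively searching, or on temporary layoff).
Labor force = 263.07 + 17.40 = 280.47 thousand.
Not in labor force = 24.20 + 12.92 + 22.97 + 66.69 + 4.20 = 130.98 thousand (those not working and not actively searching are outside the labor force — including those who want a job but have given up searching).
Civilian working-age population = 280.47 + 130.98 = 411.45 thousand.
Unemployment rate = 17.40 / 280.47 = 6.20%.
Labor force participation rate = 280.47 / 411.45 = 68.17%.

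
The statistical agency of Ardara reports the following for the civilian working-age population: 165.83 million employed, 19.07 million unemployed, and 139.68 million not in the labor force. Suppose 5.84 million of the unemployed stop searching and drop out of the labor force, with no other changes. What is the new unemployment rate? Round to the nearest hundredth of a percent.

New unemployment rate ≈ 7.39%.

Initially, labor force = 165.83 + 19.07 = 184.90 million, so u = 19.07/184.90 = 10.31%.
After the change, unemployed and labor force both fall by 5.84 → E = 165.83, U = 13.23, labor force = 179.06 million.
New unemployment rate = 13.23 / 179.06 = 7.39%.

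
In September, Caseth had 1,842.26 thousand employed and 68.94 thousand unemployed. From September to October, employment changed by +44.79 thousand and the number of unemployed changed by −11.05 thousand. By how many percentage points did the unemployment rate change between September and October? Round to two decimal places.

The unemployment rate changed by −0.63 percentage points.

September: labor force = 1,842.26 + 68.94 = 1,911.20; u = 68.94/1,911.20 = 3.61%.
October: labor force = 1,887.05 + 57.89 = 1,944.94; u = 57.89/1,944.94 = 2.98%.
Change = 2.98% − 3.61% = −0.63 pp.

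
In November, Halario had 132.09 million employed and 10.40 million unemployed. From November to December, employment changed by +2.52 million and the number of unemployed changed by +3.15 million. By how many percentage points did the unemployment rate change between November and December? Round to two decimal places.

The unemployment rate changed by +1.85 percentage points.

November: labor force = 132.09 + 10.40 = 142.49; u = 10.40/142.49 = 7.30%.
December: labor force = 134.61 + 13.55 = 148.16; u = 13.55/148.16 = 9.15%.
Change = 9.15% − 7.30% = +1.85 pp.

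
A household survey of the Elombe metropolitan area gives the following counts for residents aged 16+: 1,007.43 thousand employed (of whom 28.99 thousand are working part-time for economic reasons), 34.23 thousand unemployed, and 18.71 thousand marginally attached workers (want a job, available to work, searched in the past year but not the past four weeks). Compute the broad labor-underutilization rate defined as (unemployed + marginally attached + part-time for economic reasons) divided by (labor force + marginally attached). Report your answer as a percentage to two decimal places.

Labor force = 1,007.43 + 34.23 = 1,041.66 thousand.
Numerator = 34.23 + 18.71 + 28.99 = 81.93 thousand.
Denominator = 1,041.66 + 18.71 = 1,060.37 thousand.
Broad rate = 81.93 / 1,060.37 = 7.73%.

Broad underutilization rate ≈ 7.73%.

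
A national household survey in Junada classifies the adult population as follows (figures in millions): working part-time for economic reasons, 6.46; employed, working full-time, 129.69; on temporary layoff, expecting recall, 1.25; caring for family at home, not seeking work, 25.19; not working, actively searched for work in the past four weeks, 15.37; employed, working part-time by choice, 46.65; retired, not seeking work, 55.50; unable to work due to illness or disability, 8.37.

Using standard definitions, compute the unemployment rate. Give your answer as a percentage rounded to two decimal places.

Employed = 6.46 + 129.69 + 46.65 = 182.80 million (anyone who worked, including part-time for economic reasons, counts as employed).
Unemployed = 1.25 + 15.37 = 16.62 million (jobless and actively searching, or on temporary layoff).
Labor force = 182.80 + 16.62 = 199.42 million.
Unemployment rate = 16.62 / 199.42 = 8.33%.

Unemployment rate ≈ 8.33%.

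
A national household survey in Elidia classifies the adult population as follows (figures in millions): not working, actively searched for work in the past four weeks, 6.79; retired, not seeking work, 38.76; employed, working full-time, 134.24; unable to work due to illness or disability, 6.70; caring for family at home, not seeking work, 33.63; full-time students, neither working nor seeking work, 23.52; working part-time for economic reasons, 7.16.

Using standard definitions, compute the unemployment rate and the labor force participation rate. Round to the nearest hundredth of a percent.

Unemployment rate ≈ 4.58%; labor force participation rate ≈ 59.09%.

Employed = 134.24 + 7.16 = 141.40 million (anyone who worked, including part-time for economic reasons, counts as employed).
Unemployed = 6.79 million.
Labor force = 141.40 + 6.79 = 148.19 million.
Not in labor force = 38.76 + 6.70 + 33.63 + 23.52 = 102.61 million (those not working and not actively searching are outside the labor force).
Civilian working-age population = 148.19 + 102.61 = 250.80 million.
Unemployment rate = 6.79 / 148.19 = 4.58%.
Labor force participation rate = 148.19 / 250.80 = 59.09%.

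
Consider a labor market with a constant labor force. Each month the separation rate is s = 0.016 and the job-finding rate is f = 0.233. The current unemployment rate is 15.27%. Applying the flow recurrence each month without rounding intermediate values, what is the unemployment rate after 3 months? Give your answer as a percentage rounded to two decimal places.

With a fixed labor force, u_{t+1} = u_t + s·(1−u_t) − f·u_t = u_t·(1−s−f) + s.
Here 1−s−f = 0.751 and s = 0.016.
u_1 = 0.152700 × 0.751 + 0.016 = 0.130678.
u_2 = 0.130678 × 0.751 + 0.016 = 0.114139.
u_3 = 0.114139 × 0.751 + 0.016 = 0.101718.

Unemployment rate after three months ≈ 10.17%.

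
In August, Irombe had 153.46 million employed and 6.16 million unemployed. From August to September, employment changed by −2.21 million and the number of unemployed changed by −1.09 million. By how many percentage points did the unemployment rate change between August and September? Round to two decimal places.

August: labor force = 153.46 + 6.16 = 159.62; u = 6.16/159.62 = 3.86%.
September: labor force = 151.25 + 5.07 = 156.32; u = 5.07/156.32 = 3.24%.
Change = 3.24% − 3.86% = −0.62 pp.

The unemployment rate changed by −0.62 percentage points.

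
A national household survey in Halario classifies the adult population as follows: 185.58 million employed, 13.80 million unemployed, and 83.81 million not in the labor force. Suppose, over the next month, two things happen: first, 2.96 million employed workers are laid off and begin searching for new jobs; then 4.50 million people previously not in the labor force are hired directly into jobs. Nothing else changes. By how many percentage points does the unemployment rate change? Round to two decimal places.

Initially, labor force = 185.58 + 13.80 = 199.38 million, so u = 13.80/199.38 = 6.92%.
After the first change, employed falls and unemployed rises by 2.96; labor force unchanged → E = 182.62, U = 16.76, labor force = 199.38 million.
After the second change, employed and labor force both rise by 4.50; unemployed unchanged → E = 187.12, U = 16.76, labor force = 203.88 million.
New unemployment rate = 16.76 / 203.88 = 8.22%.
Change = 8.22% − 6.92% = +1.30 percentage points.

The unemployment rate changes by +1.30 percentage points.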